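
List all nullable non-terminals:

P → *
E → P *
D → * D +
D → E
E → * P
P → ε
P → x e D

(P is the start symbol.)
{ 'P' }

ε-productions: P → ε
So P is immediately nullable.
No further non-terminal can be added: every production for the remaining non-terminals contains a terminal or a non-nullable non-terminal.
Nullable = { 'P' }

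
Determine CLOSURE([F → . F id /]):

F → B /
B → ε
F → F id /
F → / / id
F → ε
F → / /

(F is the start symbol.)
Start with: [F → . F id /]
  [F → . F id /] has the dot before F: add [F → . B /], [F → . / / id], [F → .], [F → . / /]
  [F → . B /] has the dot before B: add [B → .]
No further items can be added.

CLOSURE = { [B → .], [F → . / / id], [F → . / /], [F → . B /], [F → . F id /], [F → .] }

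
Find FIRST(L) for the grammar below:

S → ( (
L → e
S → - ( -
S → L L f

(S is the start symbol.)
{ 'e' }

To compute FIRST(L), examine every production with L on the left-hand side, reading each right-hand side left to right until a non-nullable symbol is reached.

From L → e:
  - e is a terminal: add 'e' and stop

Collecting: FIRST(L) = { 'e' }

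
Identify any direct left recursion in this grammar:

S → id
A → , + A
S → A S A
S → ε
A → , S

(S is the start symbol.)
S → id: starts with id
A → , + A: starts with ','
S → A S A: starts with A
S → ε: starts with ε
A → , S: starts with ','

No direct left recursion found.

Answer: No direct left recursion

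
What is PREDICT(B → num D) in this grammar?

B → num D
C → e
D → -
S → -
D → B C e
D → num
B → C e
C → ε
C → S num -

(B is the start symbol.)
{ 'num' }

PREDICT(B → num D) = (FIRST(RHS) \ {ε}) ∪ (FOLLOW(B) if ε ∈ FIRST(RHS), i.e. RHS ⇒* ε)
FIRST(num D) = { 'num' }
ε ∉ FIRST(num D), so FOLLOW(B) is not added.
PREDICT(B → num D) = { 'num' }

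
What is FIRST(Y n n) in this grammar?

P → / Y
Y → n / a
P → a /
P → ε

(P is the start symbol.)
FIRST sets of the non-terminals involved (from the grammar, by fixed-point iteration):
  FIRST(Y) = { 'n' }

To compute FIRST(Y n n), process the symbols left to right:
Symbol Y is a non-terminal. Add FIRST(Y) \ {ε} = { 'n' }
Y is not nullable (ε ∉ FIRST(Y)), so stop here.
FIRST(Y n n) = { 'n' }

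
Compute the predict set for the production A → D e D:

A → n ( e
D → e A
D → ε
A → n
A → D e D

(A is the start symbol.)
{ 'e' }

PREDICT(A → D e D) = (FIRST(RHS) \ {ε}) ∪ (FOLLOW(A) if ε ∈ FIRST(RHS), i.e. RHS ⇒* ε)
FIRST(D) = { 'e', ε }
FIRST(D e D) = { 'e' }
ε ∉ FIRST(D e D), so FOLLOW(A) is not added.
PREDICT(A → D e D) = { 'e' }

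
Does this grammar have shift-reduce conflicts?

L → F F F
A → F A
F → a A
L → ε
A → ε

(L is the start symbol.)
Yes — I0: [L → .] vs [F → . a A]; I3: [A → .] vs [F → . a A]; I5: [A → .] vs [F → . a A]

A shift-reduce conflict occurs when an LR(0) state has both:
  - a complete (reduce) item [A → α .] (dot at the end), and
  - a shift item [B → β . c γ] (dot before a terminal).

Augment with L' → L and build the canonical LR(0) collection (I0 = CLOSURE({[L' → . L]}), then GOTO on every symbol after a dot until no new states appear). It has 9 states:
  I0: { [F → . a A], [L → . F F F], [L → .], [L' → . L] }  — shift, reduce
  I1: { [F → . a A], [L → F . F F] }  — shift
  I2: { [L' → L .] }  — accept
  I3: { [A → . F A], [A → .], [F → . a A], [F → a . A] }  — shift, reduce
  I4: { [F → a A .] }  — reduce
  I5: { [A → . F A], [A → .], [A → F . A], [F → . a A] }  — shift, reduce
  I6: { [A → F A .] }  — reduce
  I7: { [F → . a A], [L → F F . F] }  — shift
  I8: { [L → F F F .] }  — reduce

I0 contains reduce item [L → .] and shift item [F → . a A] — shift-reduce conflict.
I3 contains reduce item [A → .] and shift item [F → . a A] — shift-reduce conflict.
I5 contains reduce item [A → .] and shift item [F → . a A] — shift-reduce conflict.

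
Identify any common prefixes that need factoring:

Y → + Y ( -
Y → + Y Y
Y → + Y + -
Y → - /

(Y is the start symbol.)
Yes, Y has productions with common prefix '+ Y'

Left-factoring is needed when two productions for the same non-terminal
share a common prefix on the right-hand side.

Productions for Y:
  Y → + Y ( -
  Y → + Y Y
  Y → + Y + -
  Y → - /

Found common prefix '+ Y' in productions for Y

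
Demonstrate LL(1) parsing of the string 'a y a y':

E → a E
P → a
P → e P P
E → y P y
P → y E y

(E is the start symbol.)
LL(1) parsing maintains a stack (initially the start symbol over $) and the input. At each step: if the stack top is a terminal, match it against the current input token; if it is a non-terminal N, replace it with the RHS of M[N, lookahead] (the unique production whose predict set contains the lookahead).

Stack is shown with the top on the left.

Stack    Input      Action
--------------------------
E $      a y a y $  output E → a E
a E $    a y a y $  match 'a'
E $      y a y $    output E → y P y
y P y $  y a y $    match 'y'
P y $    a y $      output P → a
a y $    a y $      match 'a'
y $      y $        match 'y'
$        $          accept

The string is accepted.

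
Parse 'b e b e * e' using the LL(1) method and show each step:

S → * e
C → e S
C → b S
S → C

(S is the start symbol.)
LL(1) parsing maintains a stack (initially the start symbol over $) and the input. At each step: if the stack top is a terminal, match it against the current input token; if it is a non-terminal N, replace it with the RHS of M[N, lookahead] (the unique production whose predict set contains the lookahead).

Stack is shown with the top on the left.

Stack  Input          Action
----------------------------
S $    b e b e * e $  output S → C
C $    b e b e * e $  output C → b S
b S $  b e b e * e $  match 'b'
S $    e b e * e $    output S → C
C $    e b e * e $    output C → e S
e S $  e b e * e $    match 'e'
S $    b e * e $      output S → C
C $    b e * e $      output C → b S
b S $  b e * e $      match 'b'
S $    e * e $        output S → C
C $    e * e $        output C → e S
e S $  e * e $        match 'e'
S $    * e $          output S → * e
* e $  * e $          match '*'
e $    e $            match 'e'
$      $              accept

The string is accepted.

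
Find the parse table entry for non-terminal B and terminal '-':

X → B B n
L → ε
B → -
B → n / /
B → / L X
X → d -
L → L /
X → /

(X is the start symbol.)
To find M[B, '-'], we find productions for B where '-' is in the predict set (PREDICT(N → α) = (FIRST(α) \ {ε}) ∪ (FOLLOW(N) if α ⇒* ε)).

B → -: PREDICT = { '-' }
  '-' is in predict set, so this production goes in M[B, '-']
B → n / /: PREDICT = { 'n' }
B → / L X: PREDICT = { '/' }

M[B, '-'] = B → -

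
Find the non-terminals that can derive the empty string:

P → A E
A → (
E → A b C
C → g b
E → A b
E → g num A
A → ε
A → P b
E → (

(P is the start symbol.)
{ 'A' }

A non-terminal is nullable if it can derive ε (the empty string): either it has an ε-production, or it has a production whose right-hand side consists entirely of nullable non-terminals.

ε-productions: A → ε
So A is immediately nullable.
No further non-terminal can be added: every production for the remaining non-terminals contains a terminal or a non-nullable non-terminal.
Nullable = { 'A' }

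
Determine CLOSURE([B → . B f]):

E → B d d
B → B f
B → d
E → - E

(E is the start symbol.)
Start with: [B → . B f]
  [B → . B f] has the dot before B: add [B → . d]
No further items can be added.

CLOSURE = { [B → . B f], [B → . d] }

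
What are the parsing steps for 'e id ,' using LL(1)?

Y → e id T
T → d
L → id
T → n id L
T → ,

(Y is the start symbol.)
LL(1) parsing maintains a stack (initially the start symbol over $) and the input. At each step: if the stack top is a terminal, match it against the current input token; if it is a non-terminal N, replace it with the RHS of M[N, lookahead] (the unique production whose predict set contains the lookahead).

Stack is shown with the top on the left.

Stack     Input     Action
--------------------------
Y $       e id , $  output Y → e id T
e id T $  e id , $  match 'e'
id T $    id , $    match 'id'
T $       , $       output T → ,
, $       , $       match ','
$         $         accept

The string is accepted.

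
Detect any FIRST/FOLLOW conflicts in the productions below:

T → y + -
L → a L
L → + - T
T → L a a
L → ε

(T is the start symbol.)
A FIRST/FOLLOW conflict occurs when a non-terminal N has a nullable alternative N → β (β ⇒* ε) and another alternative N → α with FIRST(α) ∩ FOLLOW(N) ≠ ∅: on such a lookahead the parser cannot decide between expanding α and letting N vanish via β.

Nullable non-terminals: L.

L: nullable alternative(s) L → ε; FOLLOW(L) = { 'a' }
  L → a L: FIRST \ {ε} = { 'a' } — overlaps FOLLOW(L) on { 'a' }: CONFLICT
  L → + - T: FIRST \ {ε} = { '+' } — disjoint from FOLLOW(L)
  L → ε: FIRST \ {ε} = { } — this is the only nullable alternative, skip

T has no nullable alternative, so no FIRST/FOLLOW check is needed there.

So the grammar has 1 FIRST/FOLLOW conflict (marked CONFLICT above).

Answer: Yes. L → a L with FOLLOW(L) on { 'a' }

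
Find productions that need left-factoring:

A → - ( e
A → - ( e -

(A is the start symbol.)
Yes, A has productions with common prefix '- ( e'

Left-factoring is needed when two productions for the same non-terminal
share a common prefix on the right-hand side.

Productions for A:
  A → - ( e
  A → - ( e -

Found common prefix '- ( e' in productions for A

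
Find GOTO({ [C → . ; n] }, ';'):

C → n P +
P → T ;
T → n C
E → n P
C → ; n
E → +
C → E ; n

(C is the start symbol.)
{ [C → ; . n] }

GOTO(I, ';') = CLOSURE({ [A → αX.β] : [A → α.Xβ] ∈ I, X = ';' })

Items with dot before ';', with the dot advanced:
  [C → . ; n] → [C → ; . n]
Closure adds nothing (no advanced item has the dot before a non-terminal).

GOTO = { [C → ; . n] }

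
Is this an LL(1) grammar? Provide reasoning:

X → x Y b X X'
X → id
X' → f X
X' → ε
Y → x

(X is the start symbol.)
No. Predict set conflict for X': { 'f' }

A grammar is LL(1) if for each non-terminal N with multiple productions, the predict sets of those productions are pairwise disjoint, where PREDICT(N → α) = (FIRST(α) \ {ε}) ∪ (FOLLOW(N) if α ⇒* ε).

Relevant sets:
  FOLLOW(X') = { $, 'f' }

For X:
  PREDICT(X → x Y b X X') = { 'x' }
  PREDICT(X → id) = { 'id' }
For X':
  PREDICT(X' → f X) = { 'f' }
  PREDICT(X' → ε) = { $, 'f' }
Y has a single production, so nothing to check there.

Conflict found: Predict set conflict for X': { 'f' }
The grammar is NOT LL(1).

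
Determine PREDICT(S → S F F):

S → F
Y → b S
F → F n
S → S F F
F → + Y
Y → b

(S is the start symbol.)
{ '+' }

PREDICT(S → S F F) = (FIRST(RHS) \ {ε}) ∪ (FOLLOW(S) if ε ∈ FIRST(RHS), i.e. RHS ⇒* ε)
FIRST(S) = { '+' }
FIRST(S F F) = { '+' }
ε ∉ FIRST(S F F), so FOLLOW(S) is not added.
PREDICT(S → S F F) = { '+' }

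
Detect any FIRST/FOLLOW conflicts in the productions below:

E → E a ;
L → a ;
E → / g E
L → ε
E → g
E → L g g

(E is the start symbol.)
A FIRST/FOLLOW conflict occurs when a non-terminal N has a nullable alternative N → β (β ⇒* ε) and another alternative N → α with FIRST(α) ∩ FOLLOW(N) ≠ ∅: on such a lookahead the parser cannot decide between expanding α and letting N vanish via β.

Nullable non-terminals: L.

L: nullable alternative(s) L → ε; FOLLOW(L) = { 'g' }
  L → a ;: FIRST \ {ε} = { 'a' } — disjoint from FOLLOW(L)
  L → ε: FIRST \ {ε} = { } — this is the only nullable alternative, skip

E has no nullable alternative, so no FIRST/FOLLOW check is needed there.

No FIRST/FOLLOW conflicts found.

Answer: No FIRST/FOLLOW conflicts.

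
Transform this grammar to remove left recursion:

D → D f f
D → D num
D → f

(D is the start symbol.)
D → f D'
D' → f f D'
D' → num D'
D' → ε

D is directly left-recursive. The standard transformation for
  A → A α₁ | ... | A α_m | β₁ | ... | β_n
is
  A  → β₁ A' | ... | β_n A'
  A' → α₁ A' | ... | α_m A' | ε

D → f becomes D → f D'
D → D f f becomes D' → f f D'
D → D num becomes D' → num D'
Add D' → ε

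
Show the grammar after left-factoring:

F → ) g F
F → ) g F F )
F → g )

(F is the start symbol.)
Left-factoring transforms A → αβ₁ | αβ₂ into A → αA' and A' → β₁ | β₂
(α is the longest common prefix among the alternatives). Repeat until
no nonterminal has two alternatives with a common prefix.

Round 1: F has alternatives sharing prefix ') g F'. Introduce F': F → ) g F F'
  Add: F' → ε
  Add: F' → F )

No remaining common prefixes — done.

Resulting grammar:
F → ) g F F'
F' → ε
F' → F )
F → g )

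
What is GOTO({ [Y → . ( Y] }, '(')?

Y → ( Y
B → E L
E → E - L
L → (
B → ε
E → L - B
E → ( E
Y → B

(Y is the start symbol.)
{ [B → . E L], [B → .], [E → . ( E], [E → . E - L], [E → . L - B], [L → . (], [Y → ( . Y], [Y → . ( Y], [Y → . B] }

GOTO(I, '(') = CLOSURE({ [A → αX.β] : [A → α.Xβ] ∈ I, X = '(' })

Items with dot before '(', with the dot advanced:
  [Y → . ( Y] → [Y → ( . Y]
Closure of the advanced items:
  [Y → ( . Y] has the dot before Y: add [Y → . ( Y], [Y → . B]
  [Y → . B] has the dot before B: add [B → . E L], [B → .]
  [B → . E L] has the dot before E: add [E → . E - L], [E → . L - B], [E → . ( E]
  [E → . L - B] has the dot before L: add [L → . (]

GOTO = { [B → . E L], [B → .], [E → . ( E], [E → . E - L], [E → . L - B], [L → . (], [Y → ( . Y], [Y → . ( Y], [Y → . B] }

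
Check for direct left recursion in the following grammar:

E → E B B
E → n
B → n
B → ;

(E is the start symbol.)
Yes, E is left-recursive

Direct left recursion occurs when N → N α for some non-terminal N (the right-hand side begins with the left-hand side itself).

E → E B B: LEFT RECURSIVE (starts with E)
E → n: starts with n
B → n: starts with n
B → ;: starts with ';'

The grammar has direct left recursion on: E.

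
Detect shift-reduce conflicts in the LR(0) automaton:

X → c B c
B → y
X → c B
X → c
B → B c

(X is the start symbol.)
Yes — I2: [X → c .] vs [B → . y]; I3: [X → c B .] vs [B → B . c]

A shift-reduce conflict occurs when an LR(0) state has both:
  - a complete (reduce) item [A → α .] (dot at the end), and
  - a shift item [B → β . c γ] (dot before a terminal).

Augment with X' → X and build the canonical LR(0) collection (I0 = CLOSURE({[X' → . X]}), then GOTO on every symbol after a dot until no new states appear). It has 6 states:
  I0: { [X → . c B c], [X → . c B], [X → . c], [X' → . X] }  — shift
  I1: { [X' → X .] }  — accept
  I2: { [B → . B c], [B → . y], [X → c . B c], [X → c . B], [X → c .] }  — shift, reduce
  I3: { [B → B . c], [X → c B . c], [X → c B .] }  — shift, reduce
  I4: { [B → y .] }  — reduce
  I5: { [B → B c .], [X → c B c .] }  — 2 reduces

I2 contains reduce item [X → c .] and shift item [B → . y] — shift-reduce conflict.
I3 contains reduce item [X → c B .] and shift items [B → B . c], [X → c B . c] — shift-reduce conflict.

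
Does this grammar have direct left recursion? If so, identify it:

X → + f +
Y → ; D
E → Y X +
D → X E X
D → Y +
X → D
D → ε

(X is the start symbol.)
No direct left recursion

Direct left recursion occurs when N → N α for some non-terminal N (the right-hand side begins with the left-hand side itself).

X → + f +: starts with '+'
Y → ; D: starts with ';'
E → Y X +: starts with Y
D → X E X: starts with X
D → Y +: starts with Y
X → D: starts with D
D → ε: starts with ε

No direct left recursion found.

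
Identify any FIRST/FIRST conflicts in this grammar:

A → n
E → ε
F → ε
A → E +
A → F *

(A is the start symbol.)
No FIRST/FIRST conflicts.

FIRST sets of the non-terminals at (or reachable through a nullable prefix from) the front of some alternative:
  FIRST(E) = { ε }
  FIRST(F) = { ε }

Productions for A:
  A → n: FIRST = { 'n' }
  A → E +: FIRST = { '+' }
  A → F *: FIRST = { '*' }
E, F have only one production, so no FIRST/FIRST conflict is possible there.

All alternatives of each non-terminal have pairwise disjoint FIRST sets.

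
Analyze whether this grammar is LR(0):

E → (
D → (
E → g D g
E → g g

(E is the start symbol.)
Yes, the grammar is LR(0)

A grammar is LR(0) if no state in the canonical LR(0) collection has:
  - both a shift item (dot before a terminal) and a complete item (shift-reduce conflict), or
  - two or more complete items (reduce-reduce conflict; the accept item [E' → E .] counts as a complete item here).

Augment with E' → E and build the canonical LR(0) collection (I0 = CLOSURE({[E' → . E]}), then GOTO on every symbol after a dot until no new states appear). It has 8 states:
  I0: { [E → . (], [E → . g D g], [E → . g g], [E' → . E] }  — shift
  I1: { [E → ( .] }  — reduce
  I2: { [E' → E .] }  — accept
  I3: { [D → . (], [E → g . D g], [E → g . g] }  — shift
  I4: { [D → ( .] }  — reduce
  I5: { [E → g D . g] }  — shift
  I6: { [E → g g .] }  — reduce
  I7: { [E → g D g .] }  — reduce

Every state is either a pure shift/goto state or contains exactly one complete item and nothing to shift — no conflicts. The grammar is LR(0).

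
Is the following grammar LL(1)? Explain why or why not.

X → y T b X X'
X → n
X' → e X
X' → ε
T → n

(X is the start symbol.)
A grammar is LL(1) if for each non-terminal N with multiple productions, the predict sets of those productions are pairwise disjoint, where PREDICT(N → α) = (FIRST(α) \ {ε}) ∪ (FOLLOW(N) if α ⇒* ε).

Relevant sets:
  FOLLOW(X') = { $, 'e' }

For X:
  PREDICT(X → y T b X X') = { 'y' }
  PREDICT(X → n) = { 'n' }
For X':
  PREDICT(X' → e X) = { 'e' }
  PREDICT(X' → ε) = { $, 'e' }
T has a single production, so nothing to check there.

Conflict found: Predict set conflict for X': { 'e' }
The grammar is NOT LL(1).

Answer: No. Predict set conflict for X': { 'e' }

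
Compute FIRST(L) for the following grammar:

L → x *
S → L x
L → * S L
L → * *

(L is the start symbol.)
From L → x *:
  - x is a terminal: add 'x' and stop
From L → * S L:
  - '*' is a terminal: add '*' and stop
From L → * *:
  - '*' is a terminal: add '*' and stop

Collecting: FIRST(L) = { '*', 'x' }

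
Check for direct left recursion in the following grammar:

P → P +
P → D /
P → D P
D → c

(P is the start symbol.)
Yes, P is left-recursive

Direct left recursion occurs when N → N α for some non-terminal N (the right-hand side begins with the left-hand side itself).

P → P +: LEFT RECURSIVE (starts with P)
P → D /: starts with D
P → D P: starts with D
D → c: starts with c

The grammar has direct left recursion on: P.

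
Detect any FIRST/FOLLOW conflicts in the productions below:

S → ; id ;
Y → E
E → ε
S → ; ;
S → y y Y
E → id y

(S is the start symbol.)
A FIRST/FOLLOW conflict occurs when a non-terminal N has a nullable alternative N → β (β ⇒* ε) and another alternative N → α with FIRST(α) ∩ FOLLOW(N) ≠ ∅: on such a lookahead the parser cannot decide between expanding α and letting N vanish via β.

Nullable non-terminals: E, Y.

E: nullable alternative(s) E → ε; FOLLOW(E) = { $ }
  E → ε: FIRST \ {ε} = { } — this is the only nullable alternative, skip
  E → id y: FIRST \ {ε} = { 'id' } — disjoint from FOLLOW(E)
Y has a nullable alternative but only one production, so nothing to check.

S has no nullable alternative, so no FIRST/FOLLOW check is needed there.

No FIRST/FOLLOW conflicts found.

Answer: No FIRST/FOLLOW conflicts.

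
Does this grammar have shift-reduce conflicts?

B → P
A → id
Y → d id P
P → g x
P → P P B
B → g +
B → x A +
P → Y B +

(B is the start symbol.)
A shift-reduce conflict occurs when an LR(0) state has both:
  - a complete (reduce) item [A → α .] (dot at the end), and
  - a shift item [B → β . c γ] (dot before a terminal).

Augment with B' → B and build the canonical LR(0) collection (I0 = CLOSURE({[B' → . B]}), then GOTO on every symbol after a dot until no new states appear). It has 20 states:
  I0: { [B → . P], [B → . g +], [B → . x A +], [B' → . B], [P → . P P B], [P → . Y B +], [P → . g x], [Y → . d id P] }  — shift
  I1: { [B' → B .] }  — accept
  I2: { [B → P .], [P → . P P B], [P → . Y B +], [P → . g x], [P → P . P B], [Y → . d id P] }  — shift, reduce
  I3: { [B → . P], [B → . g +], [B → . x A +], [P → . P P B], [P → . Y B +], [P → . g x], [P → Y . B +], [Y → . d id P] }  — shift
  I4: { [Y → d . id P] }  — shift
  I5: { [B → g . +], [P → g . x] }  — shift
  I6: { [A → . id], [B → x . A +] }  — shift
  I7: { [B → x A . +] }  — shift
  I8: { [A → id .] }  — reduce
  I9: { [B → x A + .] }  — reduce
  I10: { [B → g + .] }  — reduce
  I11: { [P → g x .] }  — reduce
  I12: { [P → . P P B], [P → . Y B +], [P → . g x], [Y → . d id P], [Y → d id . P] }  — shift
  I13: { [P → . P P B], [P → . Y B +], [P → . g x], [P → P . P B], [Y → . d id P], [Y → d id P .] }  — shift, reduce
  I14: { [P → g . x] }  — shift
  I15: { [B → . P], [B → . g +], [B → . x A +], [P → . P P B], [P → . Y B +], [P → . g x], [P → P . P B], [P → P P . B], [Y → . d id P] }  — shift
  I16: { [P → P P B .] }  — reduce
  I17: { [B → . P], [B → . g +], [B → . x A +], [B → P .], [P → . P P B], [P → . Y B +], [P → . g x], [P → P . P B], [P → P P . B], [Y → . d id P] }  — shift, reduce
  I18: { [P → Y B . +] }  — shift
  I19: { [P → Y B + .] }  — reduce

I2 contains reduce item [B → P .] and shift items [P → . g x], [Y → . d id P] — shift-reduce conflict.
I13 contains reduce item [Y → d id P .] and shift items [P → . g x], [Y → . d id P] — shift-reduce conflict.
I17 contains reduce item [B → P .] and shift items [B → . g +], [B → . x A +], [P → . g x], [Y → . d id P] — shift-reduce conflict.

Answer: Yes — I2: [B → P .] vs [P → . g x]; I13: [Y → d id P .] vs [P → . g x]; I17: [B → P .] vs [B → . g +]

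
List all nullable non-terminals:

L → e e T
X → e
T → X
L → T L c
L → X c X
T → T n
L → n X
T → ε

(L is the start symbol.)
{ 'T' }

A non-terminal is nullable if it can derive ε (the empty string): either it has an ε-production, or it has a production whose right-hand side consists entirely of nullable non-terminals.

ε-productions: T → ε
So T is immediately nullable.
No further non-terminal can be added: every production for the remaining non-terminals contains a terminal or a non-nullable non-terminal.
Nullable = { 'T' }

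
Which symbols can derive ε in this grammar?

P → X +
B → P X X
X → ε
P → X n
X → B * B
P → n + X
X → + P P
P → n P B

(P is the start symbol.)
ε-productions: X → ε
So X is immediately nullable.
No further non-terminal can be added: every production for the remaining non-terminals contains a terminal or a non-nullable non-terminal.
Nullable = { 'X' }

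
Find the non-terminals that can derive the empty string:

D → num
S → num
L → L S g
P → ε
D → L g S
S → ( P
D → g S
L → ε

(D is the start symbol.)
{ 'L', 'P' }

ε-productions: P → ε, L → ε
So P, L are immediately nullable.
No further non-terminal can be added: every production for the remaining non-terminals contains a terminal or a non-nullable non-terminal.
Nullable = { 'L', 'P' }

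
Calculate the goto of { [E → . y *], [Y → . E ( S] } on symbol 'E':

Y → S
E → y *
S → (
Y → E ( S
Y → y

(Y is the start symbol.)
{ [Y → E . ( S] }

GOTO(I, 'E') = CLOSURE({ [A → αX.β] : [A → α.Xβ] ∈ I, X = 'E' })

Items with dot before 'E', with the dot advanced:
  [Y → . E ( S] → [Y → E . ( S]
Closure adds nothing (no advanced item has the dot before a non-terminal).

GOTO = { [Y → E . ( S] }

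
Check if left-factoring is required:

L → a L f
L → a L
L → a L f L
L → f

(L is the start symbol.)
Yes, L has productions with common prefix 'a L'

Left-factoring is needed when two productions for the same non-terminal
share a common prefix on the right-hand side.

Productions for L:
  L → a L f
  L → a L
  L → a L f L
  L → f

Found common prefix 'a L' in productions for L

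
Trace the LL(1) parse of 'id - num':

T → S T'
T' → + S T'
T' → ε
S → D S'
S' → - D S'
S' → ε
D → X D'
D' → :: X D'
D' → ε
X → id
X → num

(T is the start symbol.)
LL(1) parsing maintains a stack (initially the start symbol over $) and the input. At each step: if the stack top is a terminal, match it against the current input token; if it is a non-terminal N, replace it with the RHS of M[N, lookahead] (the unique production whose predict set contains the lookahead).

Stack is shown with the top on the left.

Stack           Input       Action
----------------------------------
T $             id - num $  output T → S T'
S T' $          id - num $  output S → D S'
D S' T' $       id - num $  output D → X D'
X D' S' T' $    id - num $  output X → id
id D' S' T' $   id - num $  match 'id'
D' S' T' $      - num $     output D' → ε
S' T' $         - num $     output S' → - D S'
- D S' T' $     - num $     match '-'
D S' T' $       num $       output D → X D'
X D' S' T' $    num $       output X → num
num D' S' T' $  num $       match 'num'
D' S' T' $      $           output D' → ε
S' T' $         $           output S' → ε
T' $            $           output T' → ε
$               $           accept

The string is accepted.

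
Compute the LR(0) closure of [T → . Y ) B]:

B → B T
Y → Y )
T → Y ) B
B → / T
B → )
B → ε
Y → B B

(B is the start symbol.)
Start with: [T → . Y ) B]
  [T → . Y ) B] has the dot before Y: add [Y → . Y )], [Y → . B B]
  [Y → . B B] has the dot before B: add [B → . B T], [B → . / T], [B → . )], [B → .]
No further items can be added.

CLOSURE = { [B → . )], [B → . / T], [B → . B T], [B → .], [T → . Y ) B], [Y → . B B], [Y → . Y )] }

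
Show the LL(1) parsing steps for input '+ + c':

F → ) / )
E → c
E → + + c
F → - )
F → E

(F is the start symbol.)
Stack is shown with the top on the left.

Stack    Input    Action
------------------------
F $      + + c $  output F → E
E $      + + c $  output E → + + c
+ + c $  + + c $  match '+'
+ c $    + c $    match '+'
c $      c $      match 'c'
$        $        accept

The string is accepted.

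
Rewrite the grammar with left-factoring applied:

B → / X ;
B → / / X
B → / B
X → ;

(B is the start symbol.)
B → / B'
B' → X ;
B' → / X
B' → B
X → ;

Left-factoring transforms A → αβ₁ | αβ₂ into A → αA' and A' → β₁ | β₂
(α is the longest common prefix among the alternatives). Repeat until
no nonterminal has two alternatives with a common prefix.

Round 1: B has alternatives sharing prefix '/'. Introduce B': B → / B'
  Add: B' → X ;
  Add: B' → / X
  Add: B' → B

No remaining common prefixes — done.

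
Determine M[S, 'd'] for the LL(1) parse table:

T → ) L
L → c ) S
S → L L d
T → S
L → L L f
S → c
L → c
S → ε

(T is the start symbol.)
To find M[S, 'd'], we find productions for S where 'd' is in the predict set (PREDICT(N → α) = (FIRST(α) \ {ε}) ∪ (FOLLOW(N) if α ⇒* ε)).

Relevant sets:
  FIRST(L) = { 'c' }
  FOLLOW(S) = { $, 'c', 'd', 'f' }

S → L L d: PREDICT = { 'c' }
S → c: PREDICT = { 'c' }
S → ε: PREDICT = { $, 'c', 'd', 'f' }
  'd' is in predict set, so this production goes in M[S, 'd']

M[S, 'd'] = S → ε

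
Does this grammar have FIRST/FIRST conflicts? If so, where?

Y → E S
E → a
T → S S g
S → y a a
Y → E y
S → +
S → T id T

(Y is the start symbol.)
Yes. Y → E S / Y → E y on { 'a' }; S → y a a / S → T id T on { 'y' }; S → '+' / S → T id T on { '+' }

A FIRST/FIRST conflict occurs when two productions N → α and N → β for the same non-terminal have FIRST(α) ∩ FIRST(β) ≠ ∅ (with ε ∈ FIRST of a nullable right-hand side, so two nullable alternatives also conflict).

FIRST sets of the non-terminals at (or reachable through a nullable prefix from) the front of some alternative:
  FIRST(E) = { 'a' }
  FIRST(T) = { '+', 'y' }

Productions for Y:
  Y → E S: FIRST = { 'a' }
  Y → E y: FIRST = { 'a' }
Productions for S:
  S → y a a: FIRST = { 'y' }
  S → +: FIRST = { '+' }
  S → T id T: FIRST = { '+', 'y' }
E, T have only one production, so no FIRST/FIRST conflict is possible there.

Conflict for Y: Y → E S and Y → E y
  Overlap: { 'a' }
Conflict for S: S → y a a and S → T id T
  Overlap: { 'y' }
Conflict for S: S → + and S → T id T
  Overlap: { '+' }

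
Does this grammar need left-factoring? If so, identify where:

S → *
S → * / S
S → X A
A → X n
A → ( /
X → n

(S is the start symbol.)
Yes, S has productions with common prefix '*'

Left-factoring is needed when two productions for the same non-terminal
share a common prefix on the right-hand side.

Productions for S:
  S → *
  S → * / S
  S → X A
Productions for A:
  A → X n
  A → ( /

Found common prefix '*' in productions for S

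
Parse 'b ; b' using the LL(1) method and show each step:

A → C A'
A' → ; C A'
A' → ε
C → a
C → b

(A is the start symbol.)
LL(1) parsing maintains a stack (initially the start symbol over $) and the input. At each step: if the stack top is a terminal, match it against the current input token; if it is a non-terminal N, replace it with the RHS of M[N, lookahead] (the unique production whose predict set contains the lookahead).

Stack is shown with the top on the left.

Stack     Input    Action
-------------------------
A $       b ; b $  output A → C A'
C A' $    b ; b $  output C → b
b A' $    b ; b $  match 'b'
A' $      ; b $    output A' → ; C A'
; C A' $  ; b $    match ';'
C A' $    b $      output C → b
b A' $    b $      match 'b'
A' $      $        output A' → ε
$         $        accept

The string is accepted.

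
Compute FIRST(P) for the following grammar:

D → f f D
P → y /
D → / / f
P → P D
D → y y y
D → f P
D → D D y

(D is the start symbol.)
To compute FIRST(P), examine every production with P on the left-hand side, reading each right-hand side left to right until a non-nullable symbol is reached.

From P → y /:
  - y is a terminal: add 'y' and stop
From P → P D:
  - P is the symbol being defined: contributes nothing new
    P is not nullable, so stop

Collecting: FIRST(P) = { 'y' }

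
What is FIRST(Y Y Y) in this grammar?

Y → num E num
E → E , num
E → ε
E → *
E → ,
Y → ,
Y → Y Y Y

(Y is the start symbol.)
FIRST sets of the non-terminals involved (from the grammar, by fixed-point iteration):
  FIRST(Y) = { ',', 'num' }

To compute FIRST(Y Y Y), process the symbols left to right:
Symbol Y is a non-terminal. Add FIRST(Y) \ {ε} = { ',', 'num' }
Y is not nullable (ε ∉ FIRST(Y)), so stop here.
FIRST(Y Y Y) = { ',', 'num' }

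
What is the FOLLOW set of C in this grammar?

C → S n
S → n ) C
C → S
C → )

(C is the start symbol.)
C is the start symbol, so $ ∈ FOLLOW(C).
In S → n ) C: C is at the end, add FOLLOW(S)

The FOLLOW sets referred to above (computed the same way, to a fixed point):
  FOLLOW(S) = { $, 'n' }

Taking the union: FOLLOW(C) = { $, 'n' }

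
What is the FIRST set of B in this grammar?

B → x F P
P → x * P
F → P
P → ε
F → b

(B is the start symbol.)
From B → x F P:
  - x is a terminal: add 'x' and stop

Collecting: FIRST(B) = { 'x' }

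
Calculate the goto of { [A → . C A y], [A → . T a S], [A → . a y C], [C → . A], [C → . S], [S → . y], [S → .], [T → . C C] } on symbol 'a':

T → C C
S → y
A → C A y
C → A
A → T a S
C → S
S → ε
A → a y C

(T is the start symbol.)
GOTO(I, 'a') = CLOSURE({ [A → αX.β] : [A → α.Xβ] ∈ I, X = 'a' })

Items with dot before 'a', with the dot advanced:
  [A → . a y C] → [A → a . y C]
Closure adds nothing (no advanced item has the dot before a non-terminal).

GOTO = { [A → a . y C] }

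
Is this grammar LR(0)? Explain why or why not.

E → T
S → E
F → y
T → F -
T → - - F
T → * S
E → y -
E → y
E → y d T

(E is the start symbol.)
A grammar is LR(0) if no state in the canonical LR(0) collection has:
  - both a shift item (dot before a terminal) and a complete item (shift-reduce conflict), or
  - two or more complete items (reduce-reduce conflict; the accept item [E' → E .] counts as a complete item here).

Augment with E' → E and build the canonical LR(0) collection (I0 = CLOSURE({[E' → . E]}), then GOTO on every symbol after a dot until no new states appear). It has 16 states:
  I0: { [E → . T], [E → . y -], [E → . y d T], [E → . y], [E' → . E], [F → . y], [T → . * S], [T → . - - F], [T → . F -] }  — shift
  I1: { [E → . T], [E → . y -], [E → . y d T], [E → . y], [F → . y], [S → . E], [T → * . S], [T → . * S], [T → . - - F], [T → . F -] }  — shift
  I2: { [T → - . - F] }  — shift
  I3: { [E' → E .] }  — accept
  I4: { [T → F . -] }  — shift
  I5: { [E → T .] }  — reduce
  I6: { [E → y . -], [E → y . d T], [E → y .], [F → y .] }  — shift, 2 reduces
  I7: { [E → y - .] }  — reduce
  I8: { [E → y d . T], [F → . y], [T → . * S], [T → . - - F], [T → . F -] }  — shift
  I9: { [E → y d T .] }  — reduce
  I10: { [F → y .] }  — reduce
  I11: { [T → F - .] }  — reduce
  I12: { [F → . y], [T → - - . F] }  — shift
  I13: { [T → - - F .] }  — reduce
  I14: { [S → E .] }  — reduce
  I15: { [T → * S .] }  — reduce

Conflict in state I6:
  Shift-reduce conflict between [E → y .] and [E → y . -]
So the grammar is NOT LR(0).

Answer: No. Shift-reduce conflict between [E → y .] and [E → y . -]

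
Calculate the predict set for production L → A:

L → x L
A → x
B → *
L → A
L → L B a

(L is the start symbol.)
{ 'x' }

PREDICT(L → A) = (FIRST(RHS) \ {ε}) ∪ (FOLLOW(L) if ε ∈ FIRST(RHS), i.e. RHS ⇒* ε)
FIRST(A) = { 'x' }
FIRST(A) = { 'x' }
ε ∉ FIRST(A), so FOLLOW(L) is not added.
PREDICT(L → A) = { 'x' }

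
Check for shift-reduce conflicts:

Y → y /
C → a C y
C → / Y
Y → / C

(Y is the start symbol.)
Augment with Y' → Y and build the canonical LR(0) collection (I0 = CLOSURE({[Y' → . Y]}), then GOTO on every symbol after a dot until no new states appear). It has 11 states:
  I0: { [Y → . / C], [Y → . y /], [Y' → . Y] }  — shift
  I1: { [C → . / Y], [C → . a C y], [Y → / . C] }  — shift
  I2: { [Y' → Y .] }  — accept
  I3: { [Y → y . /] }  — shift
  I4: { [Y → y / .] }  — reduce
  I5: { [C → / . Y], [Y → . / C], [Y → . y /] }  — shift
  I6: { [Y → / C .] }  — reduce
  I7: { [C → . / Y], [C → . a C y], [C → a . C y] }  — shift
  I8: { [C → a C . y] }  — shift
  I9: { [C → a C y .] }  — reduce
  I10: { [C → / Y .] }  — reduce

No state contains both a complete item and a shift item.

Answer: No shift-reduce conflicts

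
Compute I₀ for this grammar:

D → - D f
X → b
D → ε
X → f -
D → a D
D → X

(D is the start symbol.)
{ [D → . - D f], [D → . X], [D → . a D], [D → .], [D' → . D], [X → . b], [X → . f -] }

First, augment the grammar with D' → D
I₀ = CLOSURE({ [D' → . D] }):
  [D' → . D] has the dot before D: add [D → . - D f], [D → .], [D → . a D], [D → . X]
  [D → . X] has the dot before X: add [X → . b], [X → . f -]
No further items can be added.

I₀ = { [D → . - D f], [D → . X], [D → . a D], [D → .], [D' → . D], [X → . b], [X → . f -] }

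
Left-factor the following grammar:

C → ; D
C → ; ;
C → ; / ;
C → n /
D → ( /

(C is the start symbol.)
Left-factoring transforms A → αβ₁ | αβ₂ into A → αA' and A' → β₁ | β₂
(α is the longest common prefix among the alternatives). Repeat until
no nonterminal has two alternatives with a common prefix.

Round 1: C has alternatives sharing prefix ';'. Introduce C': C → ; C'
  Add: C' → D
  Add: C' → ;
  Add: C' → / ;

No remaining common prefixes — done.

Resulting grammar:
C → ; C'
C' → D
C' → ;
C' → / ;
C → n /
D → ( /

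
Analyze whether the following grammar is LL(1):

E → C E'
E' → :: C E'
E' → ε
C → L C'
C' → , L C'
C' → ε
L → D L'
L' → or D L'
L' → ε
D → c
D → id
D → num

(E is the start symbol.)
Yes, the grammar is LL(1).

A grammar is LL(1) if for each non-terminal N with multiple productions, the predict sets of those productions are pairwise disjoint, where PREDICT(N → α) = (FIRST(α) \ {ε}) ∪ (FOLLOW(N) if α ⇒* ε).

Relevant sets:
  FOLLOW(E') = { $ }
  FOLLOW(C') = { $, '::' }
  FOLLOW(L') = { $, ',', '::' }

For E':
  PREDICT(E' → :: C E') = { '::' }
  PREDICT(E' → ε) = { $ }
For C':
  PREDICT(C' → ',' L C') = { ',' }
  PREDICT(C' → ε) = { $, '::' }
For L':
  PREDICT(L' → or D L') = { 'or' }
  PREDICT(L' → ε) = { $, ',', '::' }
For D:
  PREDICT(D → c) = { 'c' }
  PREDICT(D → id) = { 'id' }
  PREDICT(D → num) = { 'num' }
E, C, L have a single production, so nothing to check there.

All predict sets are disjoint. The grammar IS LL(1).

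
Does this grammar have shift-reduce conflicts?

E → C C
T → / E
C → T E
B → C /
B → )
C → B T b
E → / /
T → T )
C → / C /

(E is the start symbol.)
Augment with E' → E and build the canonical LR(0) collection (I0 = CLOSURE({[E' → . E]}), then GOTO on every symbol after a dot until no new states appear). It has 20 states:
  I0: { [B → . )], [B → . C /], [C → . / C /], [C → . B T b], [C → . T E], [E → . / /], [E → . C C], [E' → . E], [T → . / E], [T → . T )] }  — shift
  I1: { [B → ) .] }  — reduce
  I2: { [B → . )], [B → . C /], [C → . / C /], [C → . B T b], [C → . T E], [C → / . C /], [E → . / /], [E → . C C], [E → / . /], [T → . / E], [T → . T )], [T → / . E] }  — shift
  I3: { [C → B . T b], [T → . / E], [T → . T )] }  — shift
  I4: { [B → . )], [B → . C /], [B → C . /], [C → . / C /], [C → . B T b], [C → . T E], [E → C . C], [T → . / E], [T → . T )] }  — shift
  I5: { [E' → E .] }  — accept
  I6: { [B → . )], [B → . C /], [C → . / C /], [C → . B T b], [C → . T E], [C → T . E], [E → . / /], [E → . C C], [T → . / E], [T → . T )], [T → T . )] }  — shift
  I7: { [B → ) .], [T → T ) .] }  — 2 reduces
  I8: { [C → T E .] }  — reduce
  I9: { [B → . )], [B → . C /], [B → C / .], [C → . / C /], [C → . B T b], [C → . T E], [C → / . C /], [E → . / /], [E → . C C], [T → . / E], [T → . T )], [T → / . E] }  — shift, reduce
  I10: { [B → C . /], [E → C C .] }  — shift, reduce
  I11: { [B → C / .] }  — reduce
  I12: { [B → . )], [B → . C /], [B → C . /], [C → . / C /], [C → . B T b], [C → . T E], [C → / C . /], [E → C . C], [T → . / E], [T → . T )] }  — shift
  I13: { [T → / E .] }  — reduce
  I14: { [B → . )], [B → . C /], [B → C / .], [C → . / C /], [C → . B T b], [C → . T E], [C → / . C /], [C → / C / .], [E → . / /], [E → . C C], [T → . / E], [T → . T )], [T → / . E] }  — shift, 2 reduces
  I15: { [B → . )], [B → . C /], [C → . / C /], [C → . B T b], [C → . T E], [E → . / /], [E → . C C], [T → . / E], [T → . T )], [T → / . E] }  — shift
  I16: { [C → B T . b], [T → T . )] }  — shift
  I17: { [T → T ) .] }  — reduce
  I18: { [C → B T b .] }  — reduce
  I19: { [B → . )], [B → . C /], [C → . / C /], [C → . B T b], [C → . T E], [C → / . C /], [E → . / /], [E → . C C], [E → / . /], [E → / / .], [T → . / E], [T → . T )], [T → / . E] }  — shift, reduce

I9 contains reduce item [B → C / .] and shift items [B → . )], [C → . / C /], [E → . / /], [T → . / E] — shift-reduce conflict.
I10 contains reduce item [E → C C .] and shift item [B → C . /] — shift-reduce conflict.
I14 contains reduce items [B → C / .], [C → / C / .] and shift items [B → . )], [C → . / C /], [E → . / /], [T → . / E] — shift-reduce conflict.
I19 contains reduce item [E → / / .] and shift items [B → . )], [C → . / C /], [E → . / /], [E → / . /], [T → . / E] — shift-reduce conflict.

Answer: Yes — I9: [B → C / .] vs [B → . )]; I10: [E → C C .] vs [B → C . /]; I14: [B → C / .] vs [B → . )]; I19: [E → / / .] vs [B → . )]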